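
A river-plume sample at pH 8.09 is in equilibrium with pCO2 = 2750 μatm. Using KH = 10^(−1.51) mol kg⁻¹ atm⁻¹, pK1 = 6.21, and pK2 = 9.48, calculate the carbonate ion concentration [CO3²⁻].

[CO3²⁻] = 0.263 mmol/kg

[CO2*] = KH · pCO2 = 10^(−1.51) × 2750×10^-6 = 8.498×10^-5 mol/kg
α₀ = 1/(1 + K1/[H⁺] + K1K2/[H⁺]²) = 1/(1 + 10^+1.88 + 10^+0.49) = 0.01251
DIC = [CO2*]/α₀ = 8.498×10^-5 / 0.01251 = 6.794 mmol/kg
[CO3²⁻] = α₂·DIC; α₂ = 0.03865, so [CO3²⁻] = 0.03865 × 6.794 = 0.263 mmol/kg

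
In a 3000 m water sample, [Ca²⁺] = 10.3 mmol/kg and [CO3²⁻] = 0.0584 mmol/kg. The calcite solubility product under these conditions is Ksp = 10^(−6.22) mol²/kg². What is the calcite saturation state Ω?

Ksp = 10^(−6.22) = 6.026×10^-7
Ω = [Ca²⁺][CO3²⁻]/Ksp = (10.3×10^-3)(0.0584×10^-3) / 6.026×10^-7 = 0.998

Ω = 0.998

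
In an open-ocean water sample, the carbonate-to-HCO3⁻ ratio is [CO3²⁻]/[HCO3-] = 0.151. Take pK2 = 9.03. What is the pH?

From K2 = [H⁺][CO3²⁻]/[HCO3-]:  pH = pK2 + log₁₀([CO3²⁻]/[HCO3-])
log₁₀(0.151) = -0.821
pH = 9.03 + (-0.821) = 8.21

pH = 8.21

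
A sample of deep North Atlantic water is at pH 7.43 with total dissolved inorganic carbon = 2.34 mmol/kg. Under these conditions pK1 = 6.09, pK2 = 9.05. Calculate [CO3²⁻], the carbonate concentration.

α₂ = 1 / (1 + [H⁺]/K2 + [H⁺]²/(K1K2)) = 1 / (1 + 10^+1.62 + 10^+0.28)
   = 1 / (1 + 41.687 + 1.9055) = 1/44.592 = 0.02243
[CO3²⁻] = α₂ × DIC = 0.02243 × 2.34 = 0.0525 mmol/kg

[CO3²⁻] = 0.0525 mmol/kg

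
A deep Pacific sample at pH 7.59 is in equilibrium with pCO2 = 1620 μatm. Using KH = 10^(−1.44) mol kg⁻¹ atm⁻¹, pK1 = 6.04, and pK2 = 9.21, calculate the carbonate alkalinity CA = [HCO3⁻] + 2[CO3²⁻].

[CO2*] = KH · pCO2 = 10^(−1.44) × 1620×10^-6 = 5.882×10^-5 mol/kg
α₀ = 1/(1 + K1/[H⁺] + K1K2/[H⁺]²) = 1/(1 + 10^+1.55 + 10^-0.07) = 0.02679
DIC = [CO2*]/α₀ = 5.882×10^-5 / 0.02679 = 2.196 mmol/kg
CA = (α₁ + 2α₂)·DIC = (0.9504 + 2×0.02280) × 2.196 = 2.19 mmol/kg

CA = 2.19 mmol/kg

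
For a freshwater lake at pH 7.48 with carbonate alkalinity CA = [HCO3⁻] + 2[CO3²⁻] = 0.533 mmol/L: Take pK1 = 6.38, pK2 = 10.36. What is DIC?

CA = [HCO3⁻] + 2[CO3²⁻] = (α₁ + 2α₂)·DIC
At pH 7.48: [H⁺]/K1 = 10^-1.10 = 0.079433, K2/[H⁺] = 10^-2.88 = 0.0013183
α₁ = 1/(1 + 0.079433 + 0.0013183) = 1/1.0808 = 0.9253; α₂ = α₁·K2/[H⁺] = 0.001220
α₁ + 2α₂ = 0.9277
DIC = CA / (α₁ + 2α₂) = 0.533 / 0.9277 = 0.575 mmol/L

DIC = 0.575 mmol/L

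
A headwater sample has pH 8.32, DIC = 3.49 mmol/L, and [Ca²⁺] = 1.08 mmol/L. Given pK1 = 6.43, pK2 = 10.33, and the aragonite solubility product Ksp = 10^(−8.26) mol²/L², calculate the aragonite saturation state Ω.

Ω = 6.55

α₂ = 1 / (1 + [H⁺]/K2 + [H⁺]²/(K1K2)) = 1 / (1 + 10^+2.01 + 10^+0.12)
   = 1 / (1 + 102.33 + 1.3183) = 1/104.65 = 0.009556
[CO3²⁻] = α₂ × DIC = 0.009556 × 3.49 = 0.03335 mmol/L
Ksp = 10^(−8.26) = 5.495×10^-9
Ω = [Ca²⁺][CO3²⁻]/Ksp = (1.08×10^-3)(3.335×10^-5) / 5.495×10^-9 = 6.55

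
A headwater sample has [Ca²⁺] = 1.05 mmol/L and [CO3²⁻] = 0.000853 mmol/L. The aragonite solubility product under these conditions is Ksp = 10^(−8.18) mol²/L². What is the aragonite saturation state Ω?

Ksp = 10^(−8.18) = 6.607×10^-9
Ω = [Ca²⁺][CO3²⁻]/Ksp = (1.05×10^-3)(0.000853×10^-3) / 6.607×10^-9 = 0.136

Ω = 0.136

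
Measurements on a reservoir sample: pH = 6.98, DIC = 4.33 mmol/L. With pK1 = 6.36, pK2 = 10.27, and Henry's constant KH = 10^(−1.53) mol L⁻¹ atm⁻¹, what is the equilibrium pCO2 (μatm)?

α₀ = 1 / (1 + K1/[H⁺] + K1K2/[H⁺]²) = 1 / (1 + 10^+0.62 + 10^-2.67)
   = 1 / (1 + 4.1687 + 0.0021380) = 1/5.1708 = 0.1934
[CO2*] = α₀ × DIC = 0.1934 × 4.33 = 0.8374 mmol/L
pCO2 = [CO2*]/KH = 8.374×10^-4 / 2.951×10^-2 = 2.84×10^4 μatm

pCO2 = 2.84×10^4 μatm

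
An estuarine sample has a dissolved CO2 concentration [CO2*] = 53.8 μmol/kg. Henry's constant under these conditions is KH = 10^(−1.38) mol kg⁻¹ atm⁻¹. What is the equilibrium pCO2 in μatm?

pCO2 = 1290 μatm

KH = 10^(−1.38) = 4.169×10^-2 mol kg⁻¹ atm⁻¹
pCO2 = [CO2*]/KH = 53.8×10^-6 / 4.169×10^-2 = 1.29×10^-3 atm = 1290 μatm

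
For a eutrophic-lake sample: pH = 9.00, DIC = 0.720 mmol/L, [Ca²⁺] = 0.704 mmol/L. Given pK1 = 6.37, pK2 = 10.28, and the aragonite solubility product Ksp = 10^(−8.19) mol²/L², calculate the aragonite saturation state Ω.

Ω = 3.91

α₂ = 1 / (1 + [H⁺]/K2 + [H⁺]²/(K1K2)) = 1 / (1 + 10^+1.28 + 10^-1.35)
   = 1 / (1 + 19.055 + 0.044668) = 1/20.099 = 0.04975
[CO3²⁻] = α₂ × DIC = 0.04975 × 0.720 = 0.03582 mmol/L
Ksp = 10^(−8.19) = 6.457×10^-9
Ω = [Ca²⁺][CO3²⁻]/Ksp = (0.704×10^-3)(3.582×10^-5) / 6.457×10^-9 = 3.91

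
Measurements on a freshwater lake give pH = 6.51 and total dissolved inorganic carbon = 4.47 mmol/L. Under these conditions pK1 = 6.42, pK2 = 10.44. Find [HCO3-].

[HCO3⁻] = 2.47 mmol/L

α₁ = 1 / (1 + [H⁺]/K1 + K2/[H⁺]) = 1 / (1 + 10^-0.09 + 10^-3.93)
   = 1 / (1 + 0.81283 + 0.00011749) = 1/1.8129 = 0.5516
[HCO3⁻] = α₁ × DIC = 0.5516 × 4.47 = 2.47 mmol/L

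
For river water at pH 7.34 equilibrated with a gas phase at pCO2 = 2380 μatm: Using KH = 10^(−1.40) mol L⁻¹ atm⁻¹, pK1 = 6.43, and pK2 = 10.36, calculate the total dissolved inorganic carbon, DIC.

DIC = 0.866 mmol/L

[CO2*] = KH · pCO2 = 10^(−1.40) × 2380×10^-6 = 9.475×10^-5 mol/L
α₀ = 1/(1 + K1/[H⁺] + K1K2/[H⁺]²) = 1/(1 + 10^+0.91 + 10^-2.11) = 0.1095
DIC = [CO2*]/α₀ = 9.475×10^-5 / 0.1095 = 0.866 mmol/L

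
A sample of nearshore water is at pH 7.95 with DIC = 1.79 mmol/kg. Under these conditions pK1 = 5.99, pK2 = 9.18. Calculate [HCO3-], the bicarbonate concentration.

α₁ = 1 / (1 + [H⁺]/K1 + K2/[H⁺]) = 1 / (1 + 10^-1.96 + 10^-1.23)
   = 1 / (1 + 0.010965 + 0.058884) = 1/1.0698 = 0.9347
[HCO3⁻] = α₁ × DIC = 0.9347 × 1.79 = 1.67 mmol/kg

[HCO3⁻] = 1.67 mmol/kg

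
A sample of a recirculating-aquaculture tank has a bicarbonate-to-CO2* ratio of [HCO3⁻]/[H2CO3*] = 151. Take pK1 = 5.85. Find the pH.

From K1 = [H⁺][HCO3⁻]/[H2CO3*]:  pH = pK1 + log₁₀([HCO3⁻]/[H2CO3*])
log₁₀(151) = +2.179
pH = 5.85 + (+2.179) = 8.03

pH = 8.03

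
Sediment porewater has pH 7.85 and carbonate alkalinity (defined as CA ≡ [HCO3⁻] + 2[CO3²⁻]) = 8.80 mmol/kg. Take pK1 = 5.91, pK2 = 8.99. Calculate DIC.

CA = [HCO3⁻] + 2[CO3²⁻] = (α₁ + 2α₂)·DIC
At pH 7.85: [H⁺]/K1 = 10^-1.94 = 0.011482, K2/[H⁺] = 10^-1.14 = 0.072444
α₁ = 1/(1 + 0.011482 + 0.072444) = 1/1.0839 = 0.9226; α₂ = α₁·K2/[H⁺] = 0.06683
α₁ + 2α₂ = 1.0562
DIC = CA / (α₁ + 2α₂) = 8.80 / 1.0562 = 8.33 mmol/kg

DIC = 8.33 mmol/kg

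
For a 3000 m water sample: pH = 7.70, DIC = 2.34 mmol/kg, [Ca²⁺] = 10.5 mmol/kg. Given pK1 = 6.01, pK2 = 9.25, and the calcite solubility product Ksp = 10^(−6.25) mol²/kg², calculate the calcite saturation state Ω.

α₂ = 1 / (1 + [H⁺]/K2 + [H⁺]²/(K1K2)) = 1 / (1 + 10^+1.55 + 10^-0.14)
   = 1 / (1 + 35.481 + 0.72444) = 1/37.206 = 0.02688
[CO3²⁻] = α₂ × DIC = 0.02688 × 2.34 = 0.06289 mmol/kg
Ksp = 10^(−6.25) = 5.623×10^-7
Ω = [Ca²⁺][CO3²⁻]/Ksp = (10.5×10^-3)(6.289×10^-5) / 5.623×10^-7 = 1.17

Ω = 1.17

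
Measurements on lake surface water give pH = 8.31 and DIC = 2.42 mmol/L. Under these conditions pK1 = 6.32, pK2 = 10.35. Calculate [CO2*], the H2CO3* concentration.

α₀ = 1 / (1 + K1/[H⁺] + K1K2/[H⁺]²) = 1 / (1 + 10^+1.99 + 10^-0.05)
   = 1 / (1 + 97.724 + 0.89125) = 1/99.615 = 0.01004
[CO2*] = α₀ × DIC = 0.01004 × 2.42 = 0.0243 mmol/L

[CO2*] = 0.0243 mmol/L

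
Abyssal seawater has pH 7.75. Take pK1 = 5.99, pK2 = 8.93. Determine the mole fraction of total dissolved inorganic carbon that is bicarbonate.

α₁ = 0.923

α₁ = 1 / (1 + [H⁺]/K1 + K2/[H⁺]) = 1 / (1 + 10^-1.76 + 10^-1.18)
   = 1 / (1 + 0.017378 + 0.066069) = 1/1.0834 = 0.9230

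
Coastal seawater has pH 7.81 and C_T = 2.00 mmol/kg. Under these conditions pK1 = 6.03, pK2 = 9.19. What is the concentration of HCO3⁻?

α₁ = 1 / (1 + [H⁺]/K1 + K2/[H⁺]) = 1 / (1 + 10^-1.78 + 10^-1.38)
   = 1 / (1 + 0.016596 + 0.041687) = 1/1.0583 = 0.9449
[HCO3⁻] = α₁ × DIC = 0.9449 × 2.00 = 1.89 mmol/kg

[HCO3⁻] = 1.89 mmol/kg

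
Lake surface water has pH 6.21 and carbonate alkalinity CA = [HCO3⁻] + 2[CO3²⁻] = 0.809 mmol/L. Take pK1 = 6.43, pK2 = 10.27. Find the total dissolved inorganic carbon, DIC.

DIC = 2.15 mmol/L

CA = [HCO3⁻] + 2[CO3²⁻] = (α₁ + 2α₂)·DIC
At pH 6.21: [H⁺]/K1 = 10^0.22 = 1.6596, K2/[H⁺] = 10^-4.06 = 8.7096×10^-5
α₁ = 1/(1 + 1.6596 + 8.7096×10^-5) = 1/2.6597 = 0.3760; α₂ = α₁·K2/[H⁺] = 3.275×10^-5
α₁ + 2α₂ = 0.3761
DIC = CA / (α₁ + 2α₂) = 0.809 / 0.3761 = 2.15 mmol/L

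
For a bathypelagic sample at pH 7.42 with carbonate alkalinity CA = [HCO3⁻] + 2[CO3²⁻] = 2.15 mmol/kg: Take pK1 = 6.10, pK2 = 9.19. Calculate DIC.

DIC = 2.21 mmol/kg

CA = [HCO3⁻] + 2[CO3²⁻] = (α₁ + 2α₂)·DIC
At pH 7.42: [H⁺]/K1 = 10^-1.32 = 0.047863, K2/[H⁺] = 10^-1.77 = 0.016982
α₁ = 1/(1 + 0.047863 + 0.016982) = 1/1.0648 = 0.9391; α₂ = α₁·K2/[H⁺] = 0.01595
α₁ + 2α₂ = 0.9710
DIC = CA / (α₁ + 2α₂) = 2.15 / 0.9710 = 2.21 mmol/kg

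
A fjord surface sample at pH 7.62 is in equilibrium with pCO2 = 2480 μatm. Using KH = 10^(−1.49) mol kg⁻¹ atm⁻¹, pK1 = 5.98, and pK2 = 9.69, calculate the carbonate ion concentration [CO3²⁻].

[CO2*] = KH · pCO2 = 10^(−1.49) × 2480×10^-6 = 8.025×10^-5 mol/kg
α₀ = 1/(1 + K1/[H⁺] + K1K2/[H⁺]²) = 1/(1 + 10^+1.64 + 10^-0.43) = 0.02221
DIC = [CO2*]/α₀ = 8.025×10^-5 / 0.02221 = 3.613 mmol/kg
[CO3²⁻] = α₂·DIC; α₂ = 0.008252, so [CO3²⁻] = 0.008252 × 3.613 = 0.0298 mmol/kg

[CO3²⁻] = 0.0298 mmol/kg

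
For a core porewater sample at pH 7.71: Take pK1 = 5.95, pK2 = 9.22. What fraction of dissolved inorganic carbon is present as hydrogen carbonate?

α₁ = 0.954

α₁ = 1 / (1 + [H⁺]/K1 + K2/[H⁺]) = 1 / (1 + 10^-1.76 + 10^-1.51)
   = 1 / (1 + 0.017378 + 0.030903) = 1/1.0483 = 0.9539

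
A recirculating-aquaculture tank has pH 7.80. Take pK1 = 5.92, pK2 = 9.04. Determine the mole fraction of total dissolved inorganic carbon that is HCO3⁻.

α₁ = 1 / (1 + [H⁺]/K1 + K2/[H⁺]) = 1 / (1 + 10^-1.88 + 10^-1.24)
   = 1 / (1 + 0.013183 + 0.057544) = 1/1.0707 = 0.9339

α₁ = 0.934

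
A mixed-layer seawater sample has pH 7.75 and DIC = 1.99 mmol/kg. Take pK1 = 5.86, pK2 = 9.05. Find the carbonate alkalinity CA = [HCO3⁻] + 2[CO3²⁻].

CA = [HCO3⁻] + 2[CO3²⁻] = (α₁ + 2α₂)·DIC
At pH 7.75: [H⁺]/K1 = 10^-1.89 = 0.012882, K2/[H⁺] = 10^-1.30 = 0.050119
α₁ = 1/(1 + 0.012882 + 0.050119) = 1/1.0630 = 0.9407; α₂ = α₁·K2/[H⁺] = 0.04715
α₁ + 2α₂ = 1.0350
CA = 1.0350 × 1.99 = 2.06 mmol/kg

CA = 2.06 mmol/kg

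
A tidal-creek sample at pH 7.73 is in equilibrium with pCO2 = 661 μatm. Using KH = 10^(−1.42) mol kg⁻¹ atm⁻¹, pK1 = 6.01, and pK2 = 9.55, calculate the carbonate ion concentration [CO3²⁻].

[CO2*] = KH · pCO2 = 10^(−1.42) × 661×10^-6 = 2.513×10^-5 mol/kg
α₀ = 1/(1 + K1/[H⁺] + K1K2/[H⁺]²) = 1/(1 + 10^+1.72 + 10^-0.10) = 0.01842
DIC = [CO2*]/α₀ = 2.513×10^-5 / 0.01842 = 1.364 mmol/kg
[CO3²⁻] = α₂·DIC; α₂ = 0.01464, so [CO3²⁻] = 0.01464 × 1.364 = 0.0200 mmol/kg = 20.0 μmol/kg

[CO3²⁻] = 20.0 μmol/kg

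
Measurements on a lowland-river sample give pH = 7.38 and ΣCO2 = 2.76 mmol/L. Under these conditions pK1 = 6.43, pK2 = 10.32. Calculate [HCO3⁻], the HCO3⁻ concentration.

[HCO3⁻] = 2.48 mmol/L

α₁ = 1 / (1 + [H⁺]/K1 + K2/[H⁺]) = 1 / (1 + 10^-0.95 + 10^-2.94)
   = 1 / (1 + 0.11220 + 0.0011482) = 1/1.1133 = 0.8982
[HCO3⁻] = α₁ × DIC = 0.8982 × 2.76 = 2.48 mmol/L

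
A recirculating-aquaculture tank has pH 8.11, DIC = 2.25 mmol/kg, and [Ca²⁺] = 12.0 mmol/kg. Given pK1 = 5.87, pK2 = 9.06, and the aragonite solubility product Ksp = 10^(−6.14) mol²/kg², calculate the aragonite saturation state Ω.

α₂ = 1 / (1 + [H⁺]/K2 + [H⁺]²/(K1K2)) = 1 / (1 + 10^+0.95 + 10^-1.29)
   = 1 / (1 + 8.9125 + 0.051286) = 1/9.9638 = 0.1004
[CO3²⁻] = α₂ × DIC = 0.1004 × 2.25 = 0.2258 mmol/kg
Ksp = 10^(−6.14) = 7.244×10^-7
Ω = [Ca²⁺][CO3²⁻]/Ksp = (12.0×10^-3)(2.258×10^-4) / 7.244×10^-7 = 3.74

Ω = 3.74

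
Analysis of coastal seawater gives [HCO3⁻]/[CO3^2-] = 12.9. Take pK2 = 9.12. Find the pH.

pH = 8.01

From K2 = [H⁺][CO3^2-]/[HCO3⁻]:  pH = pK2 − log₁₀([HCO3⁻]/[CO3^2-])
log₁₀(12.9) = +1.111
pH = 9.12 − (+1.111) = 8.01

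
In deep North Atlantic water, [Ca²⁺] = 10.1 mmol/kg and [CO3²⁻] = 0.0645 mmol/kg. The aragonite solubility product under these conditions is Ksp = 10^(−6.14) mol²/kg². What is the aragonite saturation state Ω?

Ω = 0.899

Ksp = 10^(−6.14) = 7.244×10^-7
Ω = [Ca²⁺][CO3²⁻]/Ksp = (10.1×10^-3)(0.0645×10^-3) / 7.244×10^-7 = 0.899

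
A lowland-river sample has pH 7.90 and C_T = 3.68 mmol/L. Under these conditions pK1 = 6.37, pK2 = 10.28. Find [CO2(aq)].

[CO2*] = 0.105 mmol/L

α₀ = 1 / (1 + K1/[H⁺] + K1K2/[H⁺]²) = 1 / (1 + 10^+1.53 + 10^-0.85)
   = 1 / (1 + 33.884 + 0.14125) = 1/35.026 = 0.02855
[CO2*] = α₀ × DIC = 0.02855 × 3.68 = 0.105 mmol/L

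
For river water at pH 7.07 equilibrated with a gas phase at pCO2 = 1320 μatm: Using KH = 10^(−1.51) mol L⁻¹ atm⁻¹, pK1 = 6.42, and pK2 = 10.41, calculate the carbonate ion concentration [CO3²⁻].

[CO2*] = KH · pCO2 = 10^(−1.51) × 1320×10^-6 = 4.079×10^-5 mol/L
α₀ = 1/(1 + K1/[H⁺] + K1K2/[H⁺]²) = 1/(1 + 10^+0.65 + 10^-2.69) = 0.1829
DIC = [CO2*]/α₀ = 4.079×10^-5 / 0.1829 = 0.2231 mmol/L
[CO3²⁻] = α₂·DIC; α₂ = 0.0003733, so [CO3²⁻] = 0.0003733 × 0.2231 = 8.33×10^-5 mmol/L = 0.0833 μmol/L

[CO3²⁻] = 0.0833 μmol/L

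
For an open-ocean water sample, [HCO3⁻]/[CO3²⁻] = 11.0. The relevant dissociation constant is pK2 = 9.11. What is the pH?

pH = 8.07

From K2 = [H⁺][CO3²⁻]/[HCO3⁻]:  pH = pK2 − log₁₀([HCO3⁻]/[CO3²⁻])
log₁₀(11.0) = +1.041
pH = 9.11 − (+1.041) = 8.07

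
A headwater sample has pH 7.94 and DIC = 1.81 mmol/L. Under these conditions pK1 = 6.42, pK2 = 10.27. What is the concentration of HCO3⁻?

[HCO3⁻] = 1.75 mmol/L

α₁ = 1 / (1 + [H⁺]/K1 + K2/[H⁺]) = 1 / (1 + 10^-1.52 + 10^-2.33)
   = 1 / (1 + 0.030200 + 0.0046774) = 1/1.0349 = 0.9663
[HCO3⁻] = α₁ × DIC = 0.9663 × 1.81 = 1.75 mmol/L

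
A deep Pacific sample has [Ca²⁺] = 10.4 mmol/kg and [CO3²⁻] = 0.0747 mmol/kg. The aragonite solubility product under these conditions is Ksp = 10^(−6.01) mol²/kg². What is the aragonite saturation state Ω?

Ω = 0.795

Ksp = 10^(−6.01) = 9.772×10^-7
Ω = [Ca²⁺][CO3²⁻]/Ksp = (10.4×10^-3)(0.0747×10^-3) / 9.772×10^-7 = 0.795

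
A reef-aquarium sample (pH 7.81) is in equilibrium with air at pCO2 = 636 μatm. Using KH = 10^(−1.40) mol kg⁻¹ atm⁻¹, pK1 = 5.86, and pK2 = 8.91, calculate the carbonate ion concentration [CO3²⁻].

[CO3²⁻] = 0.179 mmol/kg

[CO2*] = KH · pCO2 = 10^(−1.40) × 636×10^-6 = 2.532×10^-5 mol/kg
α₀ = 1/(1 + K1/[H⁺] + K1K2/[H⁺]²) = 1/(1 + 10^+1.95 + 10^+0.85) = 0.01029
DIC = [CO2*]/α₀ = 2.532×10^-5 / 0.01029 = 2.461 mmol/kg
[CO3²⁻] = α₂·DIC; α₂ = 0.07283, so [CO3²⁻] = 0.07283 × 2.461 = 0.179 mmol/kg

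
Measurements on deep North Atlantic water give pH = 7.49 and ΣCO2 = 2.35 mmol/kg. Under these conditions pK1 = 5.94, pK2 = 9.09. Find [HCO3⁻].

[HCO3⁻] = 2.23 mmol/kg

α₁ = 1 / (1 + [H⁺]/K1 + K2/[H⁺]) = 1 / (1 + 10^-1.55 + 10^-1.60)
   = 1 / (1 + 0.028184 + 0.025119) = 1/1.0533 = 0.9494
[HCO3⁻] = α₁ × DIC = 0.9494 × 2.35 = 2.23 mmol/kg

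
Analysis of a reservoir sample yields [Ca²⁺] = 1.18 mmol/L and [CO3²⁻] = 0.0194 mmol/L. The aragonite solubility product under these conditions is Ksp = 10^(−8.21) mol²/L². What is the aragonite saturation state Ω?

Ω = 3.71

Ksp = 10^(−8.21) = 6.166×10^-9
Ω = [Ca²⁺][CO3²⁻]/Ksp = (1.18×10^-3)(0.0194×10^-3) / 6.166×10^-9 = 3.71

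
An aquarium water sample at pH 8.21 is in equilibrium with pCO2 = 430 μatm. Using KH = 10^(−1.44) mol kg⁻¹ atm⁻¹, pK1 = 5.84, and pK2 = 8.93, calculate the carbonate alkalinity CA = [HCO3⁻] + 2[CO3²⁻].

CA = 5.05 mmol/kg

[CO2*] = KH · pCO2 = 10^(−1.44) × 430×10^-6 = 1.561×10^-5 mol/kg
α₀ = 1/(1 + K1/[H⁺] + K1K2/[H⁺]²) = 1/(1 + 10^+2.37 + 10^+1.65) = 0.003570
DIC = [CO2*]/α₀ = 1.561×10^-5 / 0.003570 = 4.373 mmol/kg
CA = (α₁ + 2α₂)·DIC = (0.8370 + 2×0.1595) × 4.373 = 5.05 mmol/kg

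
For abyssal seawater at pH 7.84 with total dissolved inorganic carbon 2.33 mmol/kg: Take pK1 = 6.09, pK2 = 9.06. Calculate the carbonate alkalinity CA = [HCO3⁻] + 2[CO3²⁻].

CA = 2.42 mmol/kg

CA = [HCO3⁻] + 2[CO3²⁻] = (α₁ + 2α₂)·DIC
At pH 7.84: [H⁺]/K1 = 10^-1.75 = 0.017783, K2/[H⁺] = 10^-1.22 = 0.060256
α₁ = 1/(1 + 0.017783 + 0.060256) = 1/1.0780 = 0.9276; α₂ = α₁·K2/[H⁺] = 0.05589
α₁ + 2α₂ = 1.0394
CA = 1.0394 × 2.33 = 2.42 mmol/kg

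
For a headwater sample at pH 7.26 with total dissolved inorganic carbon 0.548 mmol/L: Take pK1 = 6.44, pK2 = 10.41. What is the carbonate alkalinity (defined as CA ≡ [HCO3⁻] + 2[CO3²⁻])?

CA = [HCO3⁻] + 2[CO3²⁻] = (α₁ + 2α₂)·DIC
At pH 7.26: [H⁺]/K1 = 10^-0.82 = 0.15136, K2/[H⁺] = 10^-3.15 = 0.00070795
α₁ = 1/(1 + 0.15136 + 0.00070795) = 1/1.1521 = 0.8680; α₂ = α₁·K2/[H⁺] = 0.0006145
α₁ + 2α₂ = 0.8692
CA = 0.8692 × 0.548 = 0.476 mmol/L

CA = 0.476 mmol/L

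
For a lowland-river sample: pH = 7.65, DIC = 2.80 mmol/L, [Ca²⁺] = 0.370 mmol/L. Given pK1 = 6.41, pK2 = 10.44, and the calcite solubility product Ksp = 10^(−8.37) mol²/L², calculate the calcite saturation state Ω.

Ω = 0.372

α₂ = 1 / (1 + [H⁺]/K2 + [H⁺]²/(K1K2)) = 1 / (1 + 10^+2.79 + 10^+1.55)
   = 1 / (1 + 616.60 + 35.481) = 1/653.08 = 0.001531
[CO3²⁻] = α₂ × DIC = 0.001531 × 2.80 = 0.004287 mmol/L = 4.287 μmol/L
Ksp = 10^(−8.37) = 4.266×10^-9
Ω = [Ca²⁺][CO3²⁻]/Ksp = (0.370×10^-3)(4.287×10^-6) / 4.266×10^-9 = 0.372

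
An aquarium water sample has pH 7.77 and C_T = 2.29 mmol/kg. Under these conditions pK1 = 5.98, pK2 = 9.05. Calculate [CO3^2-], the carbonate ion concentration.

[CO3²⁻] = 0.112 mmol/kg

α₂ = 1 / (1 + [H⁺]/K2 + [H⁺]²/(K1K2)) = 1 / (1 + 10^+1.28 + 10^-0.51)
   = 1 / (1 + 19.055 + 0.30903) = 1/20.364 = 0.04911
[CO3²⁻] = α₂ × DIC = 0.04911 × 2.29 = 0.112 mmol/kg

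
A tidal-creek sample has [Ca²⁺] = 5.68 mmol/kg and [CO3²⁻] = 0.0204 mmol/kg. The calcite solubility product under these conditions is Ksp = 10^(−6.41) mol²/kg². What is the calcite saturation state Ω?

Ω = 0.298

Ksp = 10^(−6.41) = 3.890×10^-7
Ω = [Ca²⁺][CO3²⁻]/Ksp = (5.68×10^-3)(0.0204×10^-3) / 3.890×10^-7 = 0.298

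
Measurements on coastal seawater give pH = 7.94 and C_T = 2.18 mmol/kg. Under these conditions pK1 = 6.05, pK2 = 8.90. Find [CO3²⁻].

α₂ = 1 / (1 + [H⁺]/K2 + [H⁺]²/(K1K2)) = 1 / (1 + 10^+0.96 + 10^-0.93)
   = 1 / (1 + 9.1201 + 0.11749) = 1/10.238 = 0.09768
[CO3²⁻] = α₂ × DIC = 0.09768 × 2.18 = 0.213 mmol/kg

[CO3²⁻] = 0.213 mmol/kg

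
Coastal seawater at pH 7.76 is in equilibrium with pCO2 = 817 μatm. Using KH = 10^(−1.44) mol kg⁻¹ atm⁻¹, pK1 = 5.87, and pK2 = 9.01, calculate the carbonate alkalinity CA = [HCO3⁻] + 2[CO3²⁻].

[CO2*] = KH · pCO2 = 10^(−1.44) × 817×10^-6 = 2.966×10^-5 mol/kg
α₀ = 1/(1 + K1/[H⁺] + K1K2/[H⁺]²) = 1/(1 + 10^+1.89 + 10^+0.64) = 0.01205
DIC = [CO2*]/α₀ = 2.966×10^-5 / 0.01205 = 2.462 mmol/kg
CA = (α₁ + 2α₂)·DIC = (0.9354 + 2×0.05260) × 2.462 = 2.56 mmol/kg

CA = 2.56 mmol/kg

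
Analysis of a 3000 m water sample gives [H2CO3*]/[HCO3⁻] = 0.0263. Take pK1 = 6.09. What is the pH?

From K1 = [H⁺][HCO3⁻]/[H2CO3*]:  pH = pK1 − log₁₀([H2CO3*]/[HCO3⁻])
log₁₀(0.0263) = -1.580
pH = 6.09 − (-1.580) = 7.67

pH = 7.67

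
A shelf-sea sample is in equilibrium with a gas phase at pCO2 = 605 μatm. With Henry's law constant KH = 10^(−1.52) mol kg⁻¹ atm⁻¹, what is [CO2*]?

[CO2*] = 18.3 μmol/kg

KH = 10^(−1.52) = 3.020×10^-2 mol kg⁻¹ atm⁻¹
[CO2*] = KH · pCO2 = 3.020×10^-2 × 605×10^-6 atm = 1.83×10^-5 mol/kg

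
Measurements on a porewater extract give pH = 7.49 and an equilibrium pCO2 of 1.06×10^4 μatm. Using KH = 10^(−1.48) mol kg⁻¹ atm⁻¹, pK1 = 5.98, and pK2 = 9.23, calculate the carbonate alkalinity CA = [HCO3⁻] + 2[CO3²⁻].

[CO2*] = KH · pCO2 = 10^(−1.48) × 1.06×10^4×10^-6 = 3.510×10^-4 mol/kg
α₀ = 1/(1 + K1/[H⁺] + K1K2/[H⁺]²) = 1/(1 + 10^+1.51 + 10^-0.23) = 0.02946
DIC = [CO2*]/α₀ = 3.510×10^-4 / 0.02946 = 11.92 mmol/kg
CA = (α₁ + 2α₂)·DIC = (0.9532 + 2×0.01735) × 11.92 = 11.8 mmol/kg

CA = 11.8 mmol/kg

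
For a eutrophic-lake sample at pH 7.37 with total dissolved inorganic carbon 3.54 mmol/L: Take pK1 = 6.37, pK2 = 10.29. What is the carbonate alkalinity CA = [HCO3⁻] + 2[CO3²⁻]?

CA = 3.22 mmol/L

CA = [HCO3⁻] + 2[CO3²⁻] = (α₁ + 2α₂)·DIC
At pH 7.37: [H⁺]/K1 = 10^-1.00 = 0.10000, K2/[H⁺] = 10^-2.92 = 0.0012023
α₁ = 1/(1 + 0.10000 + 0.0012023) = 1/1.1012 = 0.9081; α₂ = α₁·K2/[H⁺] = 0.001092
α₁ + 2α₂ = 0.9103
CA = 0.9103 × 3.54 = 3.22 mmol/L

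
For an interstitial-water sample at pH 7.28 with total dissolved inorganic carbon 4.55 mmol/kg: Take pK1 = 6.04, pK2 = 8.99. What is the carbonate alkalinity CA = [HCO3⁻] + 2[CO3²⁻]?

CA = 4.39 mmol/kg

CA = [HCO3⁻] + 2[CO3²⁻] = (α₁ + 2α₂)·DIC
At pH 7.28: [H⁺]/K1 = 10^-1.24 = 0.057544, K2/[H⁺] = 10^-1.71 = 0.019498
α₁ = 1/(1 + 0.057544 + 0.019498) = 1/1.0770 = 0.9285; α₂ = α₁·K2/[H⁺] = 0.01810
α₁ + 2α₂ = 0.9647
CA = 0.9647 × 4.55 = 4.39 mmol/kg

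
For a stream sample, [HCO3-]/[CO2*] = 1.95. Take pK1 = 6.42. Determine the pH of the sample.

From K1 = [H⁺][HCO3-]/[CO2*]:  pH = pK1 + log₁₀([HCO3-]/[CO2*])
log₁₀(1.95) = +0.290
pH = 6.42 + (+0.290) = 6.71

pH = 6.71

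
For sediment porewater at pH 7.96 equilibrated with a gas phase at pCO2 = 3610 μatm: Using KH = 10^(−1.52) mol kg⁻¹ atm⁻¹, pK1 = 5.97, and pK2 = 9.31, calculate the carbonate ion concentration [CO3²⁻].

[CO3²⁻] = 0.476 mmol/kg

[CO2*] = KH · pCO2 = 10^(−1.52) × 3610×10^-6 = 1.090×10^-4 mol/kg
α₀ = 1/(1 + K1/[H⁺] + K1K2/[H⁺]²) = 1/(1 + 10^+1.99 + 10^+0.64) = 0.009700
DIC = [CO2*]/α₀ = 1.090×10^-4 / 0.009700 = 11.24 mmol/kg
[CO3²⁻] = α₂·DIC; α₂ = 0.04234, so [CO3²⁻] = 0.04234 × 11.24 = 0.476 mmol/kg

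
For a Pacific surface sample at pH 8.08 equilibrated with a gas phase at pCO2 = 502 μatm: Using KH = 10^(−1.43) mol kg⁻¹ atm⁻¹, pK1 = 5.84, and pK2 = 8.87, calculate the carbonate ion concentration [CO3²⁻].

[CO3²⁻] = 0.526 mmol/kg

[CO2*] = KH · pCO2 = 10^(−1.43) × 502×10^-6 = 1.865×10^-5 mol/kg
α₀ = 1/(1 + K1/[H⁺] + K1K2/[H⁺]²) = 1/(1 + 10^+2.24 + 10^+1.45) = 0.004927
DIC = [CO2*]/α₀ = 1.865×10^-5 / 0.004927 = 3.785 mmol/kg
[CO3²⁻] = α₂·DIC; α₂ = 0.1389, so [CO3²⁻] = 0.1389 × 3.785 = 0.526 mmol/kg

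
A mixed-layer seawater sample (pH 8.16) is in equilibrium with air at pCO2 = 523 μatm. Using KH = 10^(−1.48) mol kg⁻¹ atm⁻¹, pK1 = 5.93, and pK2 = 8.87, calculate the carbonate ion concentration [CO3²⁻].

[CO3²⁻] = 0.573 mmol/kg

[CO2*] = KH · pCO2 = 10^(−1.48) × 523×10^-6 = 1.732×10^-5 mol/kg
α₀ = 1/(1 + K1/[H⁺] + K1K2/[H⁺]²) = 1/(1 + 10^+2.23 + 10^+1.52) = 0.004903
DIC = [CO2*]/α₀ = 1.732×10^-5 / 0.004903 = 3.532 mmol/kg
[CO3²⁻] = α₂·DIC; α₂ = 0.1624, so [CO3²⁻] = 0.1624 × 3.532 = 0.573 mmol/kg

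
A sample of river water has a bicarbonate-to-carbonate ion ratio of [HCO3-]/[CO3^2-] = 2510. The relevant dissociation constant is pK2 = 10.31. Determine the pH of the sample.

pH = 6.91

From K2 = [H⁺][CO3^2-]/[HCO3-]:  pH = pK2 − log₁₀([HCO3-]/[CO3^2-])
log₁₀(2510) = +3.400
pH = 10.31 − (+3.400) = 6.91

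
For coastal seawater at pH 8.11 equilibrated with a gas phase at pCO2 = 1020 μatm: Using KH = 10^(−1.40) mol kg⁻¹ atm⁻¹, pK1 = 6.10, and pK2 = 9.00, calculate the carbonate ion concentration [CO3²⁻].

[CO3²⁻] = 0.535 mmol/kg

[CO2*] = KH · pCO2 = 10^(−1.40) × 1020×10^-6 = 4.061×10^-5 mol/kg
α₀ = 1/(1 + K1/[H⁺] + K1K2/[H⁺]²) = 1/(1 + 10^+2.01 + 10^+1.12) = 0.008583
DIC = [CO2*]/α₀ = 4.061×10^-5 / 0.008583 = 4.731 mmol/kg
[CO3²⁻] = α₂·DIC; α₂ = 0.1131, so [CO3²⁻] = 0.1131 × 4.731 = 0.535 mmol/kg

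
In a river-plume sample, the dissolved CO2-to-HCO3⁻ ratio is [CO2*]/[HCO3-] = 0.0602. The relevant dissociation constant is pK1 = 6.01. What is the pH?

From K1 = [H⁺][HCO3-]/[CO2*]:  pH = pK1 − log₁₀([CO2*]/[HCO3-])
log₁₀(0.0602) = -1.220
pH = 6.01 − (-1.220) = 7.23

pH = 7.23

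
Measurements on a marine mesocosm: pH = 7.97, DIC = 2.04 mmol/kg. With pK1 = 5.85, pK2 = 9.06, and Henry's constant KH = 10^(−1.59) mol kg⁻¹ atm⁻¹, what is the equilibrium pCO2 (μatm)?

pCO2 = 553 μatm

α₀ = 1 / (1 + K1/[H⁺] + K1K2/[H⁺]²) = 1 / (1 + 10^+2.12 + 10^+1.03)
   = 1 / (1 + 131.83 + 10.715) = 1/143.54 = 0.006967
[CO2*] = α₀ × DIC = 0.006967 × 2.04 = 0.01421 mmol/kg = 14.21 μmol/kg
pCO2 = [CO2*]/KH = 1.421×10^-5 / 2.570×10^-2 = 553 μatm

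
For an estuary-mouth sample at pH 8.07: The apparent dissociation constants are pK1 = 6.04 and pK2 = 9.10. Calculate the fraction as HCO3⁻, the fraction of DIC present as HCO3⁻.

α₁ = 0.907

α₁ = 1 / (1 + [H⁺]/K1 + K2/[H⁺]) = 1 / (1 + 10^-2.03 + 10^-1.03)
   = 1 / (1 + 0.0093325 + 0.093325) = 1/1.1027 = 0.9069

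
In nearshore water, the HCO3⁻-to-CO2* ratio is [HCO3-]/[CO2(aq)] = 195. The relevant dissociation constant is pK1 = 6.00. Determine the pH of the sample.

From K1 = [H⁺][HCO3-]/[CO2(aq)]:  pH = pK1 + log₁₀([HCO3-]/[CO2(aq)])
log₁₀(195) = +2.290
pH = 6.00 + (+2.290) = 8.29

pH = 8.29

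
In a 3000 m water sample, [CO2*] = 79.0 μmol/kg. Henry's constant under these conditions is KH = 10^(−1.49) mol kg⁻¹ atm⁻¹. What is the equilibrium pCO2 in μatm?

KH = 10^(−1.49) = 3.236×10^-2 mol kg⁻¹ atm⁻¹
pCO2 = [CO2*]/KH = 79.0×10^-6 / 3.236×10^-2 = 2.44×10^-3 atm = 2440 μatm

pCO2 = 2440 μatm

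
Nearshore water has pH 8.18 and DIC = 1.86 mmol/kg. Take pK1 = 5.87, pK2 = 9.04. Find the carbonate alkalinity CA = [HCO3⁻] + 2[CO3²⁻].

CA = 2.08 mmol/kg

CA = [HCO3⁻] + 2[CO3²⁻] = (α₁ + 2α₂)·DIC
At pH 8.18: [H⁺]/K1 = 10^-2.31 = 0.0048978, K2/[H⁺] = 10^-0.86 = 0.13804
α₁ = 1/(1 + 0.0048978 + 0.13804) = 1/1.1429 = 0.8749; α₂ = α₁·K2/[H⁺] = 0.1208
α₁ + 2α₂ = 1.1165
CA = 1.1165 × 1.86 = 2.08 mmol/kg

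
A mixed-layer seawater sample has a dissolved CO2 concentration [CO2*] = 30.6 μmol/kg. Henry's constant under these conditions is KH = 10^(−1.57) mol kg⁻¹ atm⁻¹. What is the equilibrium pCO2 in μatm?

pCO2 = 1140 μatm

KH = 10^(−1.57) = 2.692×10^-2 mol kg⁻¹ atm⁻¹
pCO2 = [CO2*]/KH = 30.6×10^-6 / 2.692×10^-2 = 1.14×10^-3 atm = 1140 μatm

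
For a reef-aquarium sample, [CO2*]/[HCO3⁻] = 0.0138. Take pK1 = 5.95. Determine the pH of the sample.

pH = 7.81

From K1 = [H⁺][HCO3⁻]/[CO2*]:  pH = pK1 − log₁₀([CO2*]/[HCO3⁻])
log₁₀(0.0138) = -1.860
pH = 5.95 − (-1.860) = 7.81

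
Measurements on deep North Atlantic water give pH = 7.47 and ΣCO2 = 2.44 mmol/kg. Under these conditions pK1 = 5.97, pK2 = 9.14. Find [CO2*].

α₀ = 1 / (1 + K1/[H⁺] + K1K2/[H⁺]²) = 1 / (1 + 10^+1.50 + 10^-0.17)
   = 1 / (1 + 31.623 + 0.67608) = 1/33.299 = 0.03003
[CO2*] = α₀ × DIC = 0.03003 × 2.44 = 0.0733 mmol/kg

[CO2*] = 0.0733 mmol/kg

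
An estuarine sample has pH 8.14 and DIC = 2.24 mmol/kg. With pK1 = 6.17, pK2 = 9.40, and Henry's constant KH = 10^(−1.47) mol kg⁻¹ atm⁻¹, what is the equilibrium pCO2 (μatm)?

pCO2 = 665 μatm

α₀ = 1 / (1 + K1/[H⁺] + K1K2/[H⁺]²) = 1 / (1 + 10^+1.97 + 10^+0.71)
   = 1 / (1 + 93.325 + 5.1286) = 1/99.454 = 0.01005
[CO2*] = α₀ × DIC = 0.01005 × 2.24 = 0.02252 mmol/kg
pCO2 = [CO2*]/KH = 2.252×10^-5 / 3.388×10^-2 = 665 μatm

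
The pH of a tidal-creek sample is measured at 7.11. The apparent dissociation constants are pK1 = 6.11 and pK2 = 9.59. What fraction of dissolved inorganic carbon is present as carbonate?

α₂ = 0.00300

α₂ = 1 / (1 + [H⁺]/K2 + [H⁺]²/(K1K2)) = 1 / (1 + 10^+2.48 + 10^+1.48)
   = 1 / (1 + 302.00 + 30.200) = 1/333.19 = 0.003001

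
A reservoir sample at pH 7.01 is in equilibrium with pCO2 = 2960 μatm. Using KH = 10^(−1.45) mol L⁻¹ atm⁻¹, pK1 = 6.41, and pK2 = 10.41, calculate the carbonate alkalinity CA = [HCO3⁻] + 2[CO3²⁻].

[CO2*] = KH · pCO2 = 10^(−1.45) × 2960×10^-6 = 1.050×10^-4 mol/L
α₀ = 1/(1 + K1/[H⁺] + K1K2/[H⁺]²) = 1/(1 + 10^+0.60 + 10^-2.80) = 0.2007
DIC = [CO2*]/α₀ = 1.050×10^-4 / 0.2007 = 0.5233 mmol/L
CA = (α₁ + 2α₂)·DIC = (0.7990 + 2×0.0003181) × 0.5233 = 0.418 mmol/L

CA = 0.418 mmol/L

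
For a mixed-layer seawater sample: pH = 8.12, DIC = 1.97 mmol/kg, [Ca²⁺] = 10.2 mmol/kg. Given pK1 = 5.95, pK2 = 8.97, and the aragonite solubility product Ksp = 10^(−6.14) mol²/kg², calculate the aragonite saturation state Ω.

Ω = 3.41

α₂ = 1 / (1 + [H⁺]/K2 + [H⁺]²/(K1K2)) = 1 / (1 + 10^+0.85 + 10^-1.32)
   = 1 / (1 + 7.0795 + 0.047863) = 1/8.1273 = 0.1230
[CO3²⁻] = α₂ × DIC = 0.1230 × 1.97 = 0.2424 mmol/kg
Ksp = 10^(−6.14) = 7.244×10^-7
Ω = [Ca²⁺][CO3²⁻]/Ksp = (10.2×10^-3)(2.424×10^-4) / 7.244×10^-7 = 3.41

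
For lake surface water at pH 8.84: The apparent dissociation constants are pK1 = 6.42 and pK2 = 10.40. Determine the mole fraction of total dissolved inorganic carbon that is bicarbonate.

α₁ = 1 / (1 + [H⁺]/K1 + K2/[H⁺]) = 1 / (1 + 10^-2.42 + 10^-1.56)
   = 1 / (1 + 0.0038019 + 0.027542) = 1/1.0313 = 0.9696

α₁ = 0.970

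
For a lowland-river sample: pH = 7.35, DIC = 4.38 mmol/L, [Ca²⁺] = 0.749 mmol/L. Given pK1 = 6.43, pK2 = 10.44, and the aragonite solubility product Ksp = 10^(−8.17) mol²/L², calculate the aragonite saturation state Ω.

α₂ = 1 / (1 + [H⁺]/K2 + [H⁺]²/(K1K2)) = 1 / (1 + 10^+3.09 + 10^+2.17)
   = 1 / (1 + 1230.3 + 147.91) = 1/1379.2 = 0.0007251
[CO3²⁻] = α₂ × DIC = 0.0007251 × 4.38 = 0.003176 mmol/L = 3.176 μmol/L
Ksp = 10^(−8.17) = 6.761×10^-9
Ω = [Ca²⁺][CO3²⁻]/Ksp = (0.749×10^-3)(3.176×10^-6) / 6.761×10^-9 = 0.352

Ω = 0.352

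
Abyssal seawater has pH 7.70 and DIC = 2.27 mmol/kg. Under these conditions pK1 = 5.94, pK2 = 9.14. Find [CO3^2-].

α₂ = 1 / (1 + [H⁺]/K2 + [H⁺]²/(K1K2)) = 1 / (1 + 10^+1.44 + 10^-0.32)
   = 1 / (1 + 27.542 + 0.47863) = 1/29.021 = 0.03446
[CO3²⁻] = α₂ × DIC = 0.03446 × 2.27 = 0.0782 mmol/kg

[CO3²⁻] = 0.0782 mmol/kg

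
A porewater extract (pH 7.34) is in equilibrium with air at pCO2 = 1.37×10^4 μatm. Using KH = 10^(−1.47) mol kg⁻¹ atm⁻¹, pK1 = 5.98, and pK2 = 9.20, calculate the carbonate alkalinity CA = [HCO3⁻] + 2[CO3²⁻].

[CO2*] = KH · pCO2 = 10^(−1.47) × 1.37×10^4×10^-6 = 4.642×10^-4 mol/kg
α₀ = 1/(1 + K1/[H⁺] + K1K2/[H⁺]²) = 1/(1 + 10^+1.36 + 10^-0.50) = 0.04128
DIC = [CO2*]/α₀ = 4.642×10^-4 / 0.04128 = 11.25 mmol/kg
CA = (α₁ + 2α₂)·DIC = (0.9457 + 2×0.01305) × 11.25 = 10.9 mmol/kg

CA = 10.9 mmol/kg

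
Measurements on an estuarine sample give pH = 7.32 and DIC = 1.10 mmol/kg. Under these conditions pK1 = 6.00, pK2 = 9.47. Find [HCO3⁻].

[HCO3⁻] = 1.04 mmol/kg

α₁ = 1 / (1 + [H⁺]/K1 + K2/[H⁺]) = 1 / (1 + 10^-1.32 + 10^-2.15)
   = 1 / (1 + 0.047863 + 0.0070795) = 1/1.0549 = 0.9479
[HCO3⁻] = α₁ × DIC = 0.9479 × 1.10 = 1.04 mmol/kg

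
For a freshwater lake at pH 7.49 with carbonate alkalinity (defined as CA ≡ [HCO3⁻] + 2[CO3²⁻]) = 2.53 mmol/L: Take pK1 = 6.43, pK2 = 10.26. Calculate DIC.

DIC = 2.75 mmol/L

CA = [HCO3⁻] + 2[CO3²⁻] = (α₁ + 2α₂)·DIC
At pH 7.49: [H⁺]/K1 = 10^-1.06 = 0.087096, K2/[H⁺] = 10^-2.77 = 0.0016982
α₁ = 1/(1 + 0.087096 + 0.0016982) = 1/1.0888 = 0.9184; α₂ = α₁·K2/[H⁺] = 0.001560
α₁ + 2α₂ = 0.9216
DIC = CA / (α₁ + 2α₂) = 2.53 / 0.9216 = 2.75 mmol/L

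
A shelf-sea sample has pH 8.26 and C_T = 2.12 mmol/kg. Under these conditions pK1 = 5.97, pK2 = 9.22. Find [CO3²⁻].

α₂ = 1 / (1 + [H⁺]/K2 + [H⁺]²/(K1K2)) = 1 / (1 + 10^+0.96 + 10^-1.33)
   = 1 / (1 + 9.1201 + 0.046774) = 1/10.167 = 0.09836
[CO3²⁻] = α₂ × DIC = 0.09836 × 2.12 = 0.209 mmol/kg

[CO3²⁻] = 0.209 mmol/kg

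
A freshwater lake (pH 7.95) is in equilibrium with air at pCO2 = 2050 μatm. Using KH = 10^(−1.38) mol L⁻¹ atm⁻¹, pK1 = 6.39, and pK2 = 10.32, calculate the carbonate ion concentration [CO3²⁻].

[CO3²⁻] = 13.2 μmol/L

[CO2*] = KH · pCO2 = 10^(−1.38) × 2050×10^-6 = 8.546×10^-5 mol/L
α₀ = 1/(1 + K1/[H⁺] + K1K2/[H⁺]²) = 1/(1 + 10^+1.56 + 10^-0.81) = 0.02669
DIC = [CO2*]/α₀ = 8.546×10^-5 / 0.02669 = 3.201 mmol/L
[CO3²⁻] = α₂·DIC; α₂ = 0.004134, so [CO3²⁻] = 0.004134 × 3.201 = 0.0132 mmol/L = 13.2 μmol/L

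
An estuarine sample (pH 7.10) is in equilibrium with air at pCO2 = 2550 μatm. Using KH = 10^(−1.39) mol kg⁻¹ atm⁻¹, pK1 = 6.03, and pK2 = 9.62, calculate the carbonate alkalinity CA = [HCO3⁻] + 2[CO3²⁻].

[CO2*] = KH · pCO2 = 10^(−1.39) × 2550×10^-6 = 1.039×10^-4 mol/kg
α₀ = 1/(1 + K1/[H⁺] + K1K2/[H⁺]²) = 1/(1 + 10^+1.07 + 10^-1.45) = 0.07822
DIC = [CO2*]/α₀ = 1.039×10^-4 / 0.07822 = 1.328 mmol/kg
CA = (α₁ + 2α₂)·DIC = (0.9190 + 2×0.002775) × 1.328 = 1.23 mmol/kg

CA = 1.23 mmol/kg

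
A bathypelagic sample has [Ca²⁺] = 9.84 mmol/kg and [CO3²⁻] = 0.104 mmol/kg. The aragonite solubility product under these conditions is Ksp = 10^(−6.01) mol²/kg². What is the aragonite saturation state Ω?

Ω = 1.05

Ksp = 10^(−6.01) = 9.772×10^-7
Ω = [Ca²⁺][CO3²⁻]/Ksp = (9.84×10^-3)(0.104×10^-3) / 9.772×10^-7 = 1.05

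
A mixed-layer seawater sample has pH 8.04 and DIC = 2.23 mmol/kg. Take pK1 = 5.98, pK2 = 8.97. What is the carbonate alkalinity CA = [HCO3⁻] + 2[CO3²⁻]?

CA = 2.45 mmol/kg

CA = [HCO3⁻] + 2[CO3²⁻] = (α₁ + 2α₂)·DIC
At pH 8.04: [H⁺]/K1 = 10^-2.06 = 0.0087096, K2/[H⁺] = 10^-0.93 = 0.11749
α₁ = 1/(1 + 0.0087096 + 0.11749) = 1/1.1262 = 0.8879; α₂ = α₁·K2/[H⁺] = 0.1043
α₁ + 2α₂ = 1.0966
CA = 1.0966 × 2.23 = 2.45 mmol/kg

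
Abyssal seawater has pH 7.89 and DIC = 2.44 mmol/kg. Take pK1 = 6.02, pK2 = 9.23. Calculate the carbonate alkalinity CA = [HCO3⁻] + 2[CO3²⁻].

CA = 2.51 mmol/kg

CA = [HCO3⁻] + 2[CO3²⁻] = (α₁ + 2α₂)·DIC
At pH 7.89: [H⁺]/K1 = 10^-1.87 = 0.013490, K2/[H⁺] = 10^-1.34 = 0.045709
α₁ = 1/(1 + 0.013490 + 0.045709) = 1/1.0592 = 0.9441; α₂ = α₁·K2/[H⁺] = 0.04315
α₁ + 2α₂ = 1.0304
CA = 1.0304 × 2.44 = 2.51 mmol/kg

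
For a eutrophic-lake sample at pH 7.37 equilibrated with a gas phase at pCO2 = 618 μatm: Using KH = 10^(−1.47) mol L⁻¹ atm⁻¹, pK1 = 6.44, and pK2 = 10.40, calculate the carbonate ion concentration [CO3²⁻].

[CO2*] = KH · pCO2 = 10^(−1.47) × 618×10^-6 = 2.094×10^-5 mol/L
α₀ = 1/(1 + K1/[H⁺] + K1K2/[H⁺]²) = 1/(1 + 10^+0.93 + 10^-2.10) = 0.1050
DIC = [CO2*]/α₀ = 2.094×10^-5 / 0.1050 = 0.1993 mmol/L
[CO3²⁻] = α₂·DIC; α₂ = 0.0008344, so [CO3²⁻] = 0.0008344 × 0.1993 = 0.000166 mmol/L = 0.166 μmol/L

[CO3²⁻] = 0.166 μmol/L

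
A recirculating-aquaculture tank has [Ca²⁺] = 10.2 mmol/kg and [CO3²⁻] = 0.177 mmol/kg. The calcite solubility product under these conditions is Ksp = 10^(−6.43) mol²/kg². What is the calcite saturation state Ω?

Ω = 4.86

Ksp = 10^(−6.43) = 3.715×10^-7
Ω = [Ca²⁺][CO3²⁻]/Ksp = (10.2×10^-3)(0.177×10^-3) / 3.715×10^-7 = 4.86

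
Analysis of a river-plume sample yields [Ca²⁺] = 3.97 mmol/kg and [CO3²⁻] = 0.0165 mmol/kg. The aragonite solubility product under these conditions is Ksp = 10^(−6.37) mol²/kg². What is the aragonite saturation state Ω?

Ω = 0.154

Ksp = 10^(−6.37) = 4.266×10^-7
Ω = [Ca²⁺][CO3²⁻]/Ksp = (3.97×10^-3)(0.0165×10^-3) / 4.266×10^-7 = 0.154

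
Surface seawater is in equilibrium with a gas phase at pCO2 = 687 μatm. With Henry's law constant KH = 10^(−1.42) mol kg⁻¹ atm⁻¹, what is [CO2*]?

[CO2*] = 26.1 μmol/kg

KH = 10^(−1.42) = 3.802×10^-2 mol kg⁻¹ atm⁻¹
[CO2*] = KH · pCO2 = 3.802×10^-2 × 687×10^-6 atm = 2.61×10^-5 mol/kg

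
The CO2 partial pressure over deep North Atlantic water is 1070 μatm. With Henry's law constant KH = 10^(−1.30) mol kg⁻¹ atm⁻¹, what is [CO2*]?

KH = 10^(−1.30) = 5.012×10^-2 mol kg⁻¹ atm⁻¹
[CO2*] = KH · pCO2 = 5.012×10^-2 × 1070×10^-6 atm = 5.36×10^-5 mol/kg

[CO2*] = 53.6 μmol/kg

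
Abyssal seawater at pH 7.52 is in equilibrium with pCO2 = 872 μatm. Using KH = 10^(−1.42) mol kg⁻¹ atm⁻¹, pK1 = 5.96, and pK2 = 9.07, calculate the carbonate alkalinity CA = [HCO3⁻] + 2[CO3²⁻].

[CO2*] = KH · pCO2 = 10^(−1.42) × 872×10^-6 = 3.315×10^-5 mol/kg
α₀ = 1/(1 + K1/[H⁺] + K1K2/[H⁺]²) = 1/(1 + 10^+1.56 + 10^+0.01) = 0.02609
DIC = [CO2*]/α₀ = 3.315×10^-5 / 0.02609 = 1.271 mmol/kg
CA = (α₁ + 2α₂)·DIC = (0.9472 + 2×0.02670) × 1.271 = 1.27 mmol/kg

CA = 1.27 mmol/kg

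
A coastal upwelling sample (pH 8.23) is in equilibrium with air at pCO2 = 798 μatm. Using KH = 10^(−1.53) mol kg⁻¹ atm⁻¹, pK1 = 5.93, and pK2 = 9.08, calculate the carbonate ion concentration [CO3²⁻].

[CO3²⁻] = 0.664 mmol/kg

[CO2*] = KH · pCO2 = 10^(−1.53) × 798×10^-6 = 2.355×10^-5 mol/kg
α₀ = 1/(1 + K1/[H⁺] + K1K2/[H⁺]²) = 1/(1 + 10^+2.30 + 10^+1.45) = 0.004372
DIC = [CO2*]/α₀ = 2.355×10^-5 / 0.004372 = 5.386 mmol/kg
[CO3²⁻] = α₂·DIC; α₂ = 0.1232, so [CO3²⁻] = 0.1232 × 5.386 = 0.664 mmol/kg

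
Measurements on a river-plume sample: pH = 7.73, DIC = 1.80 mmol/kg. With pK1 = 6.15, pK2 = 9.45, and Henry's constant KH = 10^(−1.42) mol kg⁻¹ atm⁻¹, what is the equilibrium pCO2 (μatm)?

pCO2 = 1190 μatm

α₀ = 1 / (1 + K1/[H⁺] + K1K2/[H⁺]²) = 1 / (1 + 10^+1.58 + 10^-0.14)
   = 1 / (1 + 38.019 + 0.72444) = 1/39.743 = 0.02516
[CO2*] = α₀ × DIC = 0.02516 × 1.80 = 0.04529 mmol/kg
pCO2 = [CO2*]/KH = 4.529×10^-5 / 3.802×10^-2 = 1190 μatm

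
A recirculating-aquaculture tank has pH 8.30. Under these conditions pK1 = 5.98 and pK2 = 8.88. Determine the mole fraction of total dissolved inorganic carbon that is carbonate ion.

α₂ = 1 / (1 + [H⁺]/K2 + [H⁺]²/(K1K2)) = 1 / (1 + 10^+0.58 + 10^-1.74)
   = 1 / (1 + 3.8019 + 0.018197) = 1/4.8201 = 0.2075

α₂ = 0.207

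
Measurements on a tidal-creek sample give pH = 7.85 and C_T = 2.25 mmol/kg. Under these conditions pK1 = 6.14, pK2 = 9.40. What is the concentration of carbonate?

α₂ = 1 / (1 + [H⁺]/K2 + [H⁺]²/(K1K2)) = 1 / (1 + 10^+1.55 + 10^-0.16)
   = 1 / (1 + 35.481 + 0.69183) = 1/37.173 = 0.02690
[CO3²⁻] = α₂ × DIC = 0.02690 × 2.25 = 0.0605 mmol/kg

[CO3²⁻] = 0.0605 mmol/kg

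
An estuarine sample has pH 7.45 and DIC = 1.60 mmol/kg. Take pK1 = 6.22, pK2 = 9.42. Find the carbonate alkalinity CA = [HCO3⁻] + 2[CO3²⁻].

CA = 1.53 mmol/kg

CA = [HCO3⁻] + 2[CO3²⁻] = (α₁ + 2α₂)·DIC
At pH 7.45: [H⁺]/K1 = 10^-1.23 = 0.058884, K2/[H⁺] = 10^-1.97 = 0.010715
α₁ = 1/(1 + 0.058884 + 0.010715) = 1/1.0696 = 0.9349; α₂ = α₁·K2/[H⁺] = 0.01002
α₁ + 2α₂ = 0.9550
CA = 0.9550 × 1.60 = 1.53 mmol/kg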